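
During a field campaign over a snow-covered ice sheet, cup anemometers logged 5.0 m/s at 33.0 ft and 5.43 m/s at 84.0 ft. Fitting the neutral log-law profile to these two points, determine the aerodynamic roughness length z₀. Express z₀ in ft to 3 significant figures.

z₀ ≈ 0.000631 ft

Log law: V(z) ∝ ln(z/z₀). With r = V₁/V₂ = 5.0/5.43 = 0.92081,
r · ln(z₂/z₀) = ln(z₁/z₀) ⇒ ln z₀ = (ln z₁ − r·ln z₂)/(1 − r)
ln z₀ = (3.49651 − 0.92081×4.43082) / 0.07919 = -7.3676
z₀ = exp(-7.3676) = 0.0006314 ft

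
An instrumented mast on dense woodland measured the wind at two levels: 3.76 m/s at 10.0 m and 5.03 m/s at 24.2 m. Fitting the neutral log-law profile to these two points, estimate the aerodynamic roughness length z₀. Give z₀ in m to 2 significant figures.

z₀ ≈ 0.73 m

Log law: V(z) ∝ ln(z/z₀). With r = V₁/V₂ = 3.76/5.03 = 0.74751,
r · ln(z₂/z₀) = ln(z₁/z₀) ⇒ ln z₀ = (ln z₁ − r·ln z₂)/(1 − r)
ln z₀ = (2.30259 − 0.74751×3.18635) / 0.25249 = -0.3139
z₀ = exp(-0.3139) = 0.7306 m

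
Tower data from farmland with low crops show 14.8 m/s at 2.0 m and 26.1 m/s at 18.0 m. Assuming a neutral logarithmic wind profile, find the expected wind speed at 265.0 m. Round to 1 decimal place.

Log law: V ∝ ln(z/z₀). From the pair, with r = V₁/V₂ = 0.56705,
ln z₀ = (ln z₁ − r·ln z₂)/(1 − r) = (0.6931 − 0.56705×2.8904)/0.43295 = -2.1846 → z₀ = 0.1125 m
V₃ = V₁ · ln(z₃/z₀)/ln(z₁/z₀) = 14.8 × 7.7644/2.8778 = 39.9310 m/s

39.9 m/s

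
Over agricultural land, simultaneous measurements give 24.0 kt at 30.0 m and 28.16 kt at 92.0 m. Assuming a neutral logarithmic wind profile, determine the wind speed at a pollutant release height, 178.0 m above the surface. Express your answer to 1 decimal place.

30.6 kt

Log law: V ∝ ln(z/z₀). From the pair, with r = V₁/V₂ = 0.85227,
ln z₀ = (ln z₁ − r·ln z₂)/(1 − r) = (3.4012 − 0.85227×4.5218)/0.14773 = -3.0638 → z₀ = 0.04671 m
V₃ = V₁ · ln(z₃/z₀)/ln(z₁/z₀) = 24.0 × 8.2455/6.4649 = 30.6101 kt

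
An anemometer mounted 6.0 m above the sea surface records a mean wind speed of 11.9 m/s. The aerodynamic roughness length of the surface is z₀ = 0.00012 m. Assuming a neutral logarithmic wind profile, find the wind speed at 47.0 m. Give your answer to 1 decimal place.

Log law: V(z) ∝ ln(z/z₀), so V₂/V₁ = ln(z₂/z₀) / ln(z₁/z₀).
ln(47.0/0.00012) = 12.8782, ln(6.0/0.00012) = 10.8198
V₂ = 11.9 × 12.8782/10.8198 = 11.9 × 1.1902 = 14.1639 m/s

14.2 m/s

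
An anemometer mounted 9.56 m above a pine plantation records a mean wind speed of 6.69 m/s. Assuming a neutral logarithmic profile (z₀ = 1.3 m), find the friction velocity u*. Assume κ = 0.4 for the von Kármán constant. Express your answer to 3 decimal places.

Log law: V(z) = (u*/κ) · ln(z/z₀) ⇒ u* = κ · V / ln(z/z₀)
u* = 0.4 × 6.69 / ln(9.56/1.3) = 0.4 × 6.69 / 1.9952
   = 2.6760 / 1.9952 = 1.3412 m/s

u* ≈ 1.341 m/s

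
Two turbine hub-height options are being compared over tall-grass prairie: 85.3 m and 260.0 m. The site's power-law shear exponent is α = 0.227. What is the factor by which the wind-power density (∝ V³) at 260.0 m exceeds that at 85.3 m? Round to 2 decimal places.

2.14

Speed ratio: V_B/V_A = (z_B/z_A)^α = (260.0/85.3)^0.227 = (3.0481)^0.227 = 1.28787
Power-density ratio: P_B/P_A = (V_B/V_A)³ = (1.28787)³ = 2.13609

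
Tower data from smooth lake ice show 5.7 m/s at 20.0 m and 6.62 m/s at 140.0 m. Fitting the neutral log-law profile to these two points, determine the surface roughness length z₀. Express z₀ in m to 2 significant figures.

Log law: V(z) ∝ ln(z/z₀). With r = V₁/V₂ = 5.7/6.62 = 0.86103,
r · ln(z₂/z₀) = ln(z₁/z₀) ⇒ ln z₀ = (ln z₁ − r·ln z₂)/(1 − r)
ln z₀ = (2.99573 − 0.86103×4.94164) / 0.13897 = -9.0605
z₀ = exp(-9.0605) = 0.0001162 m

z₀ ≈ 0.00012 m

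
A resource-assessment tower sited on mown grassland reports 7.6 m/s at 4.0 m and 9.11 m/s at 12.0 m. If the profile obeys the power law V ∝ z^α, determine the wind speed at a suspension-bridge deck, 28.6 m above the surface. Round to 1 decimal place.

First find α: α = ln(V₂/V₁)/ln(z₂/z₁) = ln(9.11/7.6)/ln(12.0/4.0) = 0.18122/1.09861 = 0.1650
Extrapolate from 12.0 m to 28.6 m: V₃ = 9.11 × (28.6/12.0)^0.1650 = 9.11 × 1.1540 = 10.5133 m/s

10.5 m/s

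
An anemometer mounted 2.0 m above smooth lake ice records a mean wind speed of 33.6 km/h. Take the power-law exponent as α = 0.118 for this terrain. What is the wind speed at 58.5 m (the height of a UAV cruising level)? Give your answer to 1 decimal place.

Power-law profile: V₂ = V₁ · (z₂/z₁)^α
V₂ = 33.6 × (58.5/2.0)^0.118 = 33.6 × (29.2500)^0.118
    = 33.6 × 1.4894 = 50.0429 km/h

50.0 km/h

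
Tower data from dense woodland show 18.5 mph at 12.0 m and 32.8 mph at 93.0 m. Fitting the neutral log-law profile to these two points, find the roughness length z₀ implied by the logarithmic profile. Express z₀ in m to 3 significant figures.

Log law: V(z) ∝ ln(z/z₀). With r = V₁/V₂ = 18.5/32.8 = 0.56402,
r · ln(z₂/z₀) = ln(z₁/z₀) ⇒ ln z₀ = (ln z₁ − r·ln z₂)/(1 − r)
ln z₀ = (2.48491 − 0.56402×4.53260) / 0.43598 = -0.1642
z₀ = exp(-0.1642) = 0.8486 m

z₀ ≈ 0.849 m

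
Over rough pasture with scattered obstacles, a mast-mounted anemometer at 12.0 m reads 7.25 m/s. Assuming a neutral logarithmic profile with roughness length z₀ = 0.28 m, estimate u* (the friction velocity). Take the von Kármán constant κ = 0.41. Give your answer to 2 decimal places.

u* ≈ 0.79 m/s

Log law: V(z) = (u*/κ) · ln(z/z₀) ⇒ u* = κ · V / ln(z/z₀)
u* = 0.41 × 7.25 / ln(12.0/0.28) = 0.41 × 7.25 / 3.7579
   = 2.9725 / 3.7579 = 0.7910 m/s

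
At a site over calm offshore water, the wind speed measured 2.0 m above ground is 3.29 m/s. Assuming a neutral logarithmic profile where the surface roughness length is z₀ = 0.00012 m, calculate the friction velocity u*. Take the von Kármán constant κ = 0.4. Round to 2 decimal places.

u* ≈ 0.14 m/s

Log law: V(z) = (u*/κ) · ln(z/z₀) ⇒ u* = κ · V / ln(z/z₀)
u* = 0.4 × 3.29 / ln(2.0/0.00012) = 0.4 × 3.29 / 9.7212
   = 1.3160 / 9.7212 = 0.1354 m/s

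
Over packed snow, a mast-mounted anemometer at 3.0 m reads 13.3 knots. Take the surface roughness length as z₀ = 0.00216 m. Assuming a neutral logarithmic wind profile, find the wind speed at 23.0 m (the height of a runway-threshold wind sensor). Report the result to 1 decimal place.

Log law: V(z) ∝ ln(z/z₀), so V₂/V₁ = ln(z₂/z₀) / ln(z₁/z₀).
ln(23.0/0.00216) = 9.2731, ln(3.0/0.00216) = 7.2363
V₂ = 13.3 × 9.2731/7.2363 = 13.3 × 1.2815 = 17.0437 knots

17.0 knots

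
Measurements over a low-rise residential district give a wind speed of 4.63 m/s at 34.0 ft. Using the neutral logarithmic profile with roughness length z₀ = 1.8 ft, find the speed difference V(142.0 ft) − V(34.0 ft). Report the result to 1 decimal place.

2.3 m/s

Log law: V₂ = V₁ · ln(z₂/z₀)/ln(z₁/z₀) = 4.63 × 4.3680/2.9386 = 6.8823 m/s
ΔV = 6.8823 − 4.63 = 2.2523 m/s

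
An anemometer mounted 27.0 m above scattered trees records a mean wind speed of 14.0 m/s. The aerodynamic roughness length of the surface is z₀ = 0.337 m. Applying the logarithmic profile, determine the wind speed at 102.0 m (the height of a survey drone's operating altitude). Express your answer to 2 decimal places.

18.24 m/s

Log law: V(z) ∝ ln(z/z₀), so V₂/V₁ = ln(z₂/z₀) / ln(z₁/z₀).
ln(102.0/0.337) = 5.7126, ln(27.0/0.337) = 4.3835
V₂ = 14.0 × 5.7126/4.3835 = 14.0 × 1.3032 = 18.2450 m/s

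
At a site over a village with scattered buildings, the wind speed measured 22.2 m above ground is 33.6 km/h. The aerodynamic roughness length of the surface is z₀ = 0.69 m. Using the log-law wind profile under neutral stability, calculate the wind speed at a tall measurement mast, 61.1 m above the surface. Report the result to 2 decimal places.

43.40 km/h

Log law: V(z) ∝ ln(z/z₀), so V₂/V₁ = ln(z₂/z₀) / ln(z₁/z₀).
ln(61.1/0.69) = 4.4836, ln(22.2/0.69) = 3.4712
V₂ = 33.6 × 4.4836/3.4712 = 33.6 × 1.2917 = 43.4000 km/h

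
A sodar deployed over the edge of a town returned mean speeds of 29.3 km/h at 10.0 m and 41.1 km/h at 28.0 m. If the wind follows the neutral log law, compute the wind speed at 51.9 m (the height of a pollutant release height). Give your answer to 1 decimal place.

48.2 km/h

Log law: V ∝ ln(z/z₀). From the pair, with r = V₁/V₂ = 0.71290,
ln z₀ = (ln z₁ − r·ln z₂)/(1 − r) = (2.3026 − 0.71290×3.3322)/0.28710 = -0.2540 → z₀ = 0.7757 m
V₃ = V₁ · ln(z₃/z₀)/ln(z₁/z₀) = 29.3 × 4.2033/2.5566 = 48.1725 km/h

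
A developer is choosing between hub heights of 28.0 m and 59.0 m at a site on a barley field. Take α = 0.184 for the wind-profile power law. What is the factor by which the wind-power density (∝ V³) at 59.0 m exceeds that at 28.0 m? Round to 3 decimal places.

1.509

Speed ratio: V_B/V_A = (z_B/z_A)^α = (59.0/28.0)^0.184 = (2.1071)^0.184 = 1.14699
Power-density ratio: P_B/P_A = (V_B/V_A)³ = (1.14699)³ = 1.50896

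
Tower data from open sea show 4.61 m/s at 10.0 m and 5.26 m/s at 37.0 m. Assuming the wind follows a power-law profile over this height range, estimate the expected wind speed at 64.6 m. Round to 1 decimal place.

First find α: α = ln(V₂/V₁)/ln(z₂/z₁) = ln(5.26/4.61)/ln(37.0/10.0) = 0.13190/1.30833 = 0.1008
Extrapolate from 37.0 m to 64.6 m: V₃ = 5.26 × (64.6/37.0)^0.1008 = 5.26 × 1.0578 = 5.5640 m/s

5.6 m/s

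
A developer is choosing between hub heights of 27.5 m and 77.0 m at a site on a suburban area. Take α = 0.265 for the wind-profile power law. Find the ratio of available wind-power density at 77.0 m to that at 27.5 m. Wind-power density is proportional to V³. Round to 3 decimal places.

Speed ratio: V_B/V_A = (z_B/z_A)^α = (77.0/27.5)^0.265 = (2.8000)^0.265 = 1.31370
Power-density ratio: P_B/P_A = (V_B/V_A)³ = (1.31370)³ = 2.26720

2.267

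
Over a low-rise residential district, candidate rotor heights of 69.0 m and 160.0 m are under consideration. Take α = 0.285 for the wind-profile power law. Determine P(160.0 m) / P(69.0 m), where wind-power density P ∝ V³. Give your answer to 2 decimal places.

Speed ratio: V_B/V_A = (z_B/z_A)^α = (160.0/69.0)^0.285 = (2.3188)^0.285 = 1.27087
Power-density ratio: P_B/P_A = (V_B/V_A)³ = (1.27087)³ = 2.05261

2.05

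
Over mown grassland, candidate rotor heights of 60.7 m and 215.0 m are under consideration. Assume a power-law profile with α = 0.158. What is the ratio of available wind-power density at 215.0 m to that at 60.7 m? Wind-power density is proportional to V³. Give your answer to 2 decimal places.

Speed ratio: V_B/V_A = (z_B/z_A)^α = (215.0/60.7)^0.158 = (3.5420)^0.158 = 1.22119
Power-density ratio: P_B/P_A = (V_B/V_A)³ = (1.22119)³ = 1.82114

1.82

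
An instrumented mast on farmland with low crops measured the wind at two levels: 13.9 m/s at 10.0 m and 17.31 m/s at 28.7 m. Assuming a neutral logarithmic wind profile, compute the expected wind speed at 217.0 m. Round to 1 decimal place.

Log law: V ∝ ln(z/z₀). From the pair, with r = V₁/V₂ = 0.80300,
ln z₀ = (ln z₁ − r·ln z₂)/(1 − r) = (2.3026 − 0.80300×3.3569)/0.19700 = -1.9951 → z₀ = 0.1360 m
V₃ = V₁ · ln(z₃/z₀)/ln(z₁/z₀) = 13.9 × 7.3749/4.2976 = 23.8531 m/s

23.9 m/s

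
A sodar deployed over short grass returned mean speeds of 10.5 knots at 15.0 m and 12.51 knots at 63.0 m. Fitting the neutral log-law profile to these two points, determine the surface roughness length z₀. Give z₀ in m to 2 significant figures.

Log law: V(z) ∝ ln(z/z₀). With r = V₁/V₂ = 10.5/12.51 = 0.83933,
r · ln(z₂/z₀) = ln(z₁/z₀) ⇒ ln z₀ = (ln z₁ − r·ln z₂)/(1 − r)
ln z₀ = (2.70805 − 0.83933×4.14313) / 0.16067 = -4.7887
z₀ = exp(-4.7887) = 0.008324 m

z₀ ≈ 0.0083 m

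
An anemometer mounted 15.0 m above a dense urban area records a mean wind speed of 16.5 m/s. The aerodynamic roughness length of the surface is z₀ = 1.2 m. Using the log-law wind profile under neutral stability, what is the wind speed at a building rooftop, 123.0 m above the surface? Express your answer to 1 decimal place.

30.2 m/s

Log law: V(z) ∝ ln(z/z₀), so V₂/V₁ = ln(z₂/z₀) / ln(z₁/z₀).
ln(123.0/1.2) = 4.6299, ln(15.0/1.2) = 2.5257
V₂ = 16.5 × 4.6299/2.5257 = 16.5 × 1.8331 = 30.2458 m/s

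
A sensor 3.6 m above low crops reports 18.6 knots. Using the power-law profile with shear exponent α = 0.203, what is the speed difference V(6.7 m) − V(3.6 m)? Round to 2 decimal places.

2.50 knots

Power law: V₂ = V₁ · (z₂/z₁)^α = 18.6 × (1.8611)^0.203 = 21.0997 knots
ΔV = 21.0997 − 18.6 = 2.4997 knots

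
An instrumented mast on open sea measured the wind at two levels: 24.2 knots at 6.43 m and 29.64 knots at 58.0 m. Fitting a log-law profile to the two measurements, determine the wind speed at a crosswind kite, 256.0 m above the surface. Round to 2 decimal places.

33.31 knots

Log law: V ∝ ln(z/z₀). From the pair, with r = V₁/V₂ = 0.81646,
ln z₀ = (ln z₁ − r·ln z₂)/(1 − r) = (1.8610 − 0.81646×4.0604)/0.18354 = -7.9234 → z₀ = 0.0003622 m
V₃ = V₁ · ln(z₃/z₀)/ln(z₁/z₀) = 24.2 × 13.4686/9.7844 = 33.3122 knots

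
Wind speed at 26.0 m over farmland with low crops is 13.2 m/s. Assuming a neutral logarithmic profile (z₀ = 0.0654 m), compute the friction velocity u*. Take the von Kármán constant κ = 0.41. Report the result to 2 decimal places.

u* ≈ 0.90 m/s

Log law: V(z) = (u*/κ) · ln(z/z₀) ⇒ u* = κ · V / ln(z/z₀)
u* = 0.41 × 13.2 / ln(26.0/0.0654) = 0.41 × 13.2 / 5.9853
   = 5.4120 / 5.9853 = 0.9042 m/s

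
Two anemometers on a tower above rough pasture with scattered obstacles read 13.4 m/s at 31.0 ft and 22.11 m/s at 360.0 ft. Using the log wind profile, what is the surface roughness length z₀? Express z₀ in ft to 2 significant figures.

z₀ ≈ 0.71 ft

Log law: V(z) ∝ ln(z/z₀). With r = V₁/V₂ = 13.4/22.11 = 0.60606,
r · ln(z₂/z₀) = ln(z₁/z₀) ⇒ ln z₀ = (ln z₁ − r·ln z₂)/(1 − r)
ln z₀ = (3.43399 − 0.60606×5.88610) / 0.39394 = -0.3385
z₀ = exp(-0.3385) = 0.7128 ft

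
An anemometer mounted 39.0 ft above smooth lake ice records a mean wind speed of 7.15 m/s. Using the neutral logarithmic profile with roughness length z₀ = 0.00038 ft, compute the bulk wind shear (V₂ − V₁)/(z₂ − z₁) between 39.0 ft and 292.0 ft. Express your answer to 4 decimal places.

Log law: V₂ = V₁ · ln(z₂/z₀)/ln(z₁/z₀) = 7.15 × 13.5521/11.5389 = 8.3975 m/s
ΔV/Δz = (8.3975 − 7.15)/(292.0 − 39.0) = 1.2475/253.0000 = 0.00493 m/s/ft

0.0049 m/s/ft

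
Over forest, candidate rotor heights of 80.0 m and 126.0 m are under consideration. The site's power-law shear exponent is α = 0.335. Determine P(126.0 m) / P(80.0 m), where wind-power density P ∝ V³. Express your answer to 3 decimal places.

Speed ratio: V_B/V_A = (z_B/z_A)^α = (126.0/80.0)^0.335 = (1.5750)^0.335 = 1.16436
Power-density ratio: P_B/P_A = (V_B/V_A)³ = (1.16436)³ = 1.57858

1.579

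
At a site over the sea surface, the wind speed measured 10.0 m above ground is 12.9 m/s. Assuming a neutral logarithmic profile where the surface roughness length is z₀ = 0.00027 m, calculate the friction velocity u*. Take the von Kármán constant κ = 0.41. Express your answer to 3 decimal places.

Log law: V(z) = (u*/κ) · ln(z/z₀) ⇒ u* = κ · V / ln(z/z₀)
u* = 0.41 × 12.9 / ln(10.0/0.00027) = 0.41 × 12.9 / 10.5197
   = 5.2890 / 10.5197 = 0.5028 m/s

u* ≈ 0.503 m/s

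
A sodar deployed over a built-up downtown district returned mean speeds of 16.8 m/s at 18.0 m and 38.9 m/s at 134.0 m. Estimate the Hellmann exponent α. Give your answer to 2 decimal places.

Power law: V₂/V₁ = (z₂/z₁)^α ⇒ α = ln(V₂/V₁) / ln(z₂/z₁)
α = ln(38.9/16.8) / ln(134.0/18.0) = ln(2.3155) / ln(7.4444)
  = 0.83962 / 2.00747 = 0.41825

α ≈ 0.42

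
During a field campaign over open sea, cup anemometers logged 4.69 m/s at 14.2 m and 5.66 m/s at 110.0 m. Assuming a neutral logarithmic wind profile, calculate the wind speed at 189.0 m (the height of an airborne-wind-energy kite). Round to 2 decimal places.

5.92 m/s

Log law: V ∝ ln(z/z₀). From the pair, with r = V₁/V₂ = 0.82862,
ln z₀ = (ln z₁ − r·ln z₂)/(1 − r) = (2.6532 − 0.82862×4.7005)/0.17138 = -7.2453 → z₀ = 0.0007135 m
V₃ = V₁ · ln(z₃/z₀)/ln(z₁/z₀) = 4.69 × 12.4870/9.8985 = 5.9165 m/s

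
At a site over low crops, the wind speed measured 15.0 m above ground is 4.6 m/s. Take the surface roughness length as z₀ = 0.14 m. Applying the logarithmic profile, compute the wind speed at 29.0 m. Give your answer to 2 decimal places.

Log law: V(z) ∝ ln(z/z₀), so V₂/V₁ = ln(z₂/z₀) / ln(z₁/z₀).
ln(29.0/0.14) = 5.3334, ln(15.0/0.14) = 4.6742
V₂ = 4.6 × 5.3334/4.6742 = 4.6 × 1.1410 = 5.2488 m/s

5.25 m/s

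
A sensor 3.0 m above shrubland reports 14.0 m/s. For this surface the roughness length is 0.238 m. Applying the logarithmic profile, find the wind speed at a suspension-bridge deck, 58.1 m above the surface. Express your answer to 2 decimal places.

30.37 m/s

Log law: V(z) ∝ ln(z/z₀), so V₂/V₁ = ln(z₂/z₀) / ln(z₁/z₀).
ln(58.1/0.238) = 5.4977, ln(3.0/0.238) = 2.5341
V₂ = 14.0 × 5.4977/2.5341 = 14.0 × 2.1695 = 30.3726 m/s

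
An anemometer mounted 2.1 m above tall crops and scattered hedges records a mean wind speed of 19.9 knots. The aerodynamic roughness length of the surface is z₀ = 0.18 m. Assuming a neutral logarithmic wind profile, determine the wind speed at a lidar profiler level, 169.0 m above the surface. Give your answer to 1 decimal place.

55.4 knots

Log law: V(z) ∝ ln(z/z₀), so V₂/V₁ = ln(z₂/z₀) / ln(z₁/z₀).
ln(169.0/0.18) = 6.8447, ln(2.1/0.18) = 2.4567
V₂ = 19.9 × 6.8447/2.4567 = 19.9 × 2.7861 = 55.4433 knots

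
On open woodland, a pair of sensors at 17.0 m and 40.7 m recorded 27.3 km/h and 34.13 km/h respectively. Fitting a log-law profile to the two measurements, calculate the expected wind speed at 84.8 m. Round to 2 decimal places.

39.87 km/h

Log law: V ∝ ln(z/z₀). From the pair, with r = V₁/V₂ = 0.79988,
ln z₀ = (ln z₁ − r·ln z₂)/(1 − r) = (2.8332 − 0.79988×3.7062)/0.20012 = -0.6563 → z₀ = 0.5188 m
V₃ = V₁ · ln(z₃/z₀)/ln(z₁/z₀) = 27.3 × 5.0966/3.4895 = 39.8730 km/h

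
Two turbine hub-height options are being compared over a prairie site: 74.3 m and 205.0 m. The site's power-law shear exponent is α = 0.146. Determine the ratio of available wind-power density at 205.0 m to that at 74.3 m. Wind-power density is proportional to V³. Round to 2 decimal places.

1.56

Speed ratio: V_B/V_A = (z_B/z_A)^α = (205.0/74.3)^0.146 = (2.7591)^0.146 = 1.15972
Power-density ratio: P_B/P_A = (V_B/V_A)³ = (1.15972)³ = 1.55975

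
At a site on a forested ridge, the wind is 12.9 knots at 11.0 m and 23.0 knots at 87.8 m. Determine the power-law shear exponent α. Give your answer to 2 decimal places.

α ≈ 0.28

Power law: V₂/V₁ = (z₂/z₁)^α ⇒ α = ln(V₂/V₁) / ln(z₂/z₁)
α = ln(23.0/12.9) / ln(87.8/11.0) = ln(1.7829) / ln(7.9818)
  = 0.57827 / 2.07717 = 0.27839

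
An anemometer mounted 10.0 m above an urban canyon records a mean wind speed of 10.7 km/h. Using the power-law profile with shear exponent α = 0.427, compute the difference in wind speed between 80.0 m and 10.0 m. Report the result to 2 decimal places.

Power law: V₂ = V₁ · (z₂/z₁)^α = 10.7 × (8.0000)^0.427 = 26.0018 km/h
ΔV = 26.0018 − 10.7 = 15.3018 km/h

15.30 km/h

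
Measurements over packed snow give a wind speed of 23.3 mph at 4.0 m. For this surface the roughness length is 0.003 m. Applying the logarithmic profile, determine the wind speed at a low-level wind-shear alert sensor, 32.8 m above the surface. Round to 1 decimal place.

Log law: V(z) ∝ ln(z/z₀), so V₂/V₁ = ln(z₂/z₀) / ln(z₁/z₀).
ln(32.8/0.003) = 9.2996, ln(4.0/0.003) = 7.1954
V₂ = 23.3 × 9.2996/7.1954 = 23.3 × 1.2924 = 30.1135 mph

30.1 mph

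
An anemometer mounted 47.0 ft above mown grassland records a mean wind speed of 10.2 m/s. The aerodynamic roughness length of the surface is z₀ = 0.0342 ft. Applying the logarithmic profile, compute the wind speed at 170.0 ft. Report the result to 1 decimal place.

12.0 m/s

Log law: V(z) ∝ ln(z/z₀), so V₂/V₁ = ln(z₂/z₀) / ln(z₁/z₀).
ln(170.0/0.0342) = 8.5113, ln(47.0/0.0342) = 7.2257
V₂ = 10.2 × 8.5113/7.2257 = 10.2 × 1.1779 = 12.0149 m/s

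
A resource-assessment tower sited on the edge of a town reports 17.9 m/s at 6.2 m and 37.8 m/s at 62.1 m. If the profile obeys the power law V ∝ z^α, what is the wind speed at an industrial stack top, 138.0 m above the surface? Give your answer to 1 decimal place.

First find α: α = ln(V₂/V₁)/ln(z₂/z₁) = ln(37.8/17.9)/ln(62.1/6.2) = 0.74751/2.30420 = 0.3244
Extrapolate from 62.1 m to 138.0 m: V₃ = 37.8 × (138.0/62.1)^0.3244 = 37.8 × 1.2957 = 48.9772 m/s

49.0 m/s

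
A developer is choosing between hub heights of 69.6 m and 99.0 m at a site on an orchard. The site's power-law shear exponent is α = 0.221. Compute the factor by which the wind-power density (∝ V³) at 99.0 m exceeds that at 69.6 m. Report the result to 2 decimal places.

Speed ratio: V_B/V_A = (z_B/z_A)^α = (99.0/69.6)^0.221 = (1.4224)^0.221 = 1.08098
Power-density ratio: P_B/P_A = (V_B/V_A)³ = (1.08098)³ = 1.26315

1.26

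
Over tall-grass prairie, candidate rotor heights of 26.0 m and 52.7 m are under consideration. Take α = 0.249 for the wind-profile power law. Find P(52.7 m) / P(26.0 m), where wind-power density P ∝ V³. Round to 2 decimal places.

1.70

Speed ratio: V_B/V_A = (z_B/z_A)^α = (52.7/26.0)^0.249 = (2.0269)^0.249 = 1.19235
Power-density ratio: P_B/P_A = (V_B/V_A)³ = (1.19235)³ = 1.69515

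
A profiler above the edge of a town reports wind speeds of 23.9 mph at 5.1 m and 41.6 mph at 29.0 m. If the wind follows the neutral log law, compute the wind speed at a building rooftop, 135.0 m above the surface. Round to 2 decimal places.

57.26 mph

Log law: V ∝ ln(z/z₀). From the pair, with r = V₁/V₂ = 0.57452,
ln z₀ = (ln z₁ − r·ln z₂)/(1 − r) = (1.6292 − 0.57452×3.3673)/0.42548 = -0.7176 → z₀ = 0.4879 m
V₃ = V₁ · ln(z₃/z₀)/ln(z₁/z₀) = 23.9 × 5.6229/2.3469 = 57.2625 mph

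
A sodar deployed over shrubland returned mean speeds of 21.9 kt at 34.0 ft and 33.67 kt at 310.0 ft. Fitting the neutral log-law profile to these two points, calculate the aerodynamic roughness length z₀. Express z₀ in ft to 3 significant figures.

z₀ ≈ 0.556 ft

Log law: V(z) ∝ ln(z/z₀). With r = V₁/V₂ = 21.9/33.67 = 0.65043,
r · ln(z₂/z₀) = ln(z₁/z₀) ⇒ ln z₀ = (ln z₁ − r·ln z₂)/(1 − r)
ln z₀ = (3.52636 − 0.65043×5.73657) / 0.34957 = -0.5861
z₀ = exp(-0.5861) = 0.5565 ft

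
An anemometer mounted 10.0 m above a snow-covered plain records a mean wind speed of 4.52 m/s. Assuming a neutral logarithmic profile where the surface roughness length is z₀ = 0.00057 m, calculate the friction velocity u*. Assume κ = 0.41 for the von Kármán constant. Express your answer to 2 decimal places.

Log law: V(z) = (u*/κ) · ln(z/z₀) ⇒ u* = κ · V / ln(z/z₀)
u* = 0.41 × 4.52 / ln(10.0/0.00057) = 0.41 × 4.52 / 9.7725
   = 1.8532 / 9.7725 = 0.1896 m/s

u* ≈ 0.19 m/s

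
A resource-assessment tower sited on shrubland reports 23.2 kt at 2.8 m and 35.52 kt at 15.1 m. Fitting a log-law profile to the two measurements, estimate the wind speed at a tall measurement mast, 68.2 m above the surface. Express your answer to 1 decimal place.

46.5 kt

Log law: V ∝ ln(z/z₀). From the pair, with r = V₁/V₂ = 0.65315,
ln z₀ = (ln z₁ − r·ln z₂)/(1 − r) = (1.0296 − 0.65315×2.7147)/0.34685 = -2.1436 → z₀ = 0.1172 m
V₃ = V₁ · ln(z₃/z₀)/ln(z₁/z₀) = 23.2 × 6.3660/3.1732 = 46.5435 kt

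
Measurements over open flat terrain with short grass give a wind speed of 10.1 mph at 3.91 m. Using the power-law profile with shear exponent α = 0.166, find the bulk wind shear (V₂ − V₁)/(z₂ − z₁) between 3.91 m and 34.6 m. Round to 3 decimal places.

Power law: V₂ = V₁ · (z₂/z₁)^α = 10.1 × (8.8491)^0.166 = 14.5046 mph
ΔV/Δz = (14.5046 − 10.1)/(34.6 − 3.91) = 4.4046/30.6900 = 0.14352 mph/m

0.144 mph/m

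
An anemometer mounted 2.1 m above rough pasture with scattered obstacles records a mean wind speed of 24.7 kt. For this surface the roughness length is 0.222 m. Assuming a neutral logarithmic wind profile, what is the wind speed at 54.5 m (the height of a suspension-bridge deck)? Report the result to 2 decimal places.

Log law: V(z) ∝ ln(z/z₀), so V₂/V₁ = ln(z₂/z₀) / ln(z₁/z₀).
ln(54.5/0.222) = 5.5033, ln(2.1/0.222) = 2.2470
V₂ = 24.7 × 5.5033/2.2470 = 24.7 × 2.4492 = 60.4940 kt

60.49 kt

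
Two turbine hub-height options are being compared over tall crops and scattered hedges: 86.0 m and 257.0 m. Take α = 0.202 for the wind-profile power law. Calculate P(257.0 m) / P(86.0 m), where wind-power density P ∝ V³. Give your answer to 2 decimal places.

Speed ratio: V_B/V_A = (z_B/z_A)^α = (257.0/86.0)^0.202 = (2.9884)^0.202 = 1.24749
Power-density ratio: P_B/P_A = (V_B/V_A)³ = (1.24749)³ = 1.94139

1.94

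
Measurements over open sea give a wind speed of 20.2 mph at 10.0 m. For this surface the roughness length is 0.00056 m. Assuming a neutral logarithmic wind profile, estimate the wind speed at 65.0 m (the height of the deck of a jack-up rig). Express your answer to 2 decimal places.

Log law: V(z) ∝ ln(z/z₀), so V₂/V₁ = ln(z₂/z₀) / ln(z₁/z₀).
ln(65.0/0.00056) = 11.6620, ln(10.0/0.00056) = 9.7902
V₂ = 20.2 × 11.6620/9.7902 = 20.2 × 1.1912 = 24.0621 mph

24.06 mph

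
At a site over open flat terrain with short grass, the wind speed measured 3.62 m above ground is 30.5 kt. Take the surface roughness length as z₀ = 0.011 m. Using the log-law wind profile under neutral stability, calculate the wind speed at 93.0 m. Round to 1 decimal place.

Log law: V(z) ∝ ln(z/z₀), so V₂/V₁ = ln(z₂/z₀) / ln(z₁/z₀).
ln(93.0/0.011) = 9.0425, ln(3.62/0.011) = 5.7963
V₂ = 30.5 × 9.0425/5.7963 = 30.5 × 1.5600 = 47.5809 kt

47.6 kt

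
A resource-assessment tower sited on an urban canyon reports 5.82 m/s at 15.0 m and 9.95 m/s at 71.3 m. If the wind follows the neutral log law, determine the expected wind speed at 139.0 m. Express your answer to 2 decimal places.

11.72 m/s

Log law: V ∝ ln(z/z₀). From the pair, with r = V₁/V₂ = 0.58492,
ln z₀ = (ln z₁ − r·ln z₂)/(1 − r) = (2.7081 − 0.58492×4.2669)/0.41508 = 0.5113 → z₀ = 1.667 m
V₃ = V₁ · ln(z₃/z₀)/ln(z₁/z₀) = 5.82 × 4.4232/2.1967 = 11.7187 m/s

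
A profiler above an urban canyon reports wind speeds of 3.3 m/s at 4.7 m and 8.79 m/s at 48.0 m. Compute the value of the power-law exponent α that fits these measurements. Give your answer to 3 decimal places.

Power law: V₂/V₁ = (z₂/z₁)^α ⇒ α = ln(V₂/V₁) / ln(z₂/z₁)
α = ln(8.79/3.3) / ln(48.0/4.7) = ln(2.6636) / ln(10.2128)
  = 0.97969 / 2.32364 = 0.42162

α ≈ 0.422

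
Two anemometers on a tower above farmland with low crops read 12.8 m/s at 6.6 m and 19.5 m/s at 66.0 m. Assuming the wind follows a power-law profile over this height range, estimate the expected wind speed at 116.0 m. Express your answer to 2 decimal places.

21.62 m/s

First find α: α = ln(V₂/V₁)/ln(z₂/z₁) = ln(19.5/12.8)/ln(66.0/6.6) = 0.42097/2.30259 = 0.1828
Extrapolate from 66.0 m to 116.0 m: V₃ = 19.5 × (116.0/66.0)^0.1828 = 19.5 × 1.1086 = 21.6178 m/s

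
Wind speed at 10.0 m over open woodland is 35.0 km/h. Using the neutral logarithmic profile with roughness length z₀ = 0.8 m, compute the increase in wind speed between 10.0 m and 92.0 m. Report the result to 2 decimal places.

Log law: V₂ = V₁ · ln(z₂/z₀)/ln(z₁/z₀) = 35.0 × 4.7449/2.5257 = 65.7524 km/h
ΔV = 65.7524 − 35.0 = 30.7524 km/h

30.75 km/h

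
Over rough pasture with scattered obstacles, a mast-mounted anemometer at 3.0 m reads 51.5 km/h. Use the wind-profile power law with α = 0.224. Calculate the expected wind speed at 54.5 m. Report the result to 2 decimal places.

98.60 km/h

Power-law profile: V₂ = V₁ · (z₂/z₁)^α
V₂ = 51.5 × (54.5/3.0)^0.224 = 51.5 × (18.1667)^0.224
    = 51.5 × 1.9146 = 98.6018 km/h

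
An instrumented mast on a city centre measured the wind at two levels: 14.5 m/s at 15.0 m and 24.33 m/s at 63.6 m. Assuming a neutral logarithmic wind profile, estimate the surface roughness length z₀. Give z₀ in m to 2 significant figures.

z₀ ≈ 1.8 m

Log law: V(z) ∝ ln(z/z₀). With r = V₁/V₂ = 14.5/24.33 = 0.59597,
r · ln(z₂/z₀) = ln(z₁/z₀) ⇒ ln z₀ = (ln z₁ − r·ln z₂)/(1 − r)
ln z₀ = (2.70805 − 0.59597×4.15261) / 0.40403 = 0.5772
z₀ = exp(0.5772) = 1.781 m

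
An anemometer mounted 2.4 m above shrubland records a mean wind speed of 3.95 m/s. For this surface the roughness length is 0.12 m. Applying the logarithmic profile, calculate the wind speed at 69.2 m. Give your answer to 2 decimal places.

8.38 m/s

Log law: V(z) ∝ ln(z/z₀), so V₂/V₁ = ln(z₂/z₀) / ln(z₁/z₀).
ln(69.2/0.12) = 6.3573, ln(2.4/0.12) = 2.9957
V₂ = 3.95 × 6.3573/2.9957 = 3.95 × 2.1221 = 8.3823 m/s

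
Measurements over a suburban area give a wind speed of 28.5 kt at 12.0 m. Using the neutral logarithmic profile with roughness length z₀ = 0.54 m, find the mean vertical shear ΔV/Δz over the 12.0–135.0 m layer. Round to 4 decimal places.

Log law: V₂ = V₁ · ln(z₂/z₀)/ln(z₁/z₀) = 28.5 × 5.5215/3.1011 = 50.7439 kt
ΔV/Δz = (50.7439 − 28.5)/(135.0 − 12.0) = 22.2439/123.0000 = 0.18084 kt/m

0.1808 kt/m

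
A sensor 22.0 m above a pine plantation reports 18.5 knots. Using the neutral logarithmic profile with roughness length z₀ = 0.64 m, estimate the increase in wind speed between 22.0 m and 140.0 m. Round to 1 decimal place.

Log law: V₂ = V₁ · ln(z₂/z₀)/ln(z₁/z₀) = 18.5 × 5.3879/3.5373 = 28.1785 knots
ΔV = 28.1785 − 18.5 = 9.6785 knots

9.7 knots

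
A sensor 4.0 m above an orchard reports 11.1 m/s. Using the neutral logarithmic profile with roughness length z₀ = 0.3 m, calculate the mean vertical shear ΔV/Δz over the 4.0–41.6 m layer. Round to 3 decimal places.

0.267 m/s/m

Log law: V₂ = V₁ · ln(z₂/z₀)/ln(z₁/z₀) = 11.1 × 4.9321/2.5903 = 21.1353 m/s
ΔV/Δz = (21.1353 − 11.1)/(41.6 − 4.0) = 10.0353/37.6000 = 0.26690 m/s/m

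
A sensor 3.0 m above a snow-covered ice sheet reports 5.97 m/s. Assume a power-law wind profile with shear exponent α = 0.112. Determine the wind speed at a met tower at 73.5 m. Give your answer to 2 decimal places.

Power-law profile: V₂ = V₁ · (z₂/z₁)^α
V₂ = 5.97 × (73.5/3.0)^0.112 = 5.97 × (24.5000)^0.112
    = 5.97 × 1.4308 = 8.5420 m/s

8.54 m/s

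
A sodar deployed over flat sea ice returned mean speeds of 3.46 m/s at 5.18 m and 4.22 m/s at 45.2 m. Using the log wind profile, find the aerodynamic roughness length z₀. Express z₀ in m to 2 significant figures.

z₀ ≈ 0.00027 m

Log law: V(z) ∝ ln(z/z₀). With r = V₁/V₂ = 3.46/4.22 = 0.81991,
r · ln(z₂/z₀) = ln(z₁/z₀) ⇒ ln z₀ = (ln z₁ − r·ln z₂)/(1 − r)
ln z₀ = (1.64481 − 0.81991×3.81110) / 0.18009 = -8.2175
z₀ = exp(-8.2175) = 0.0002699 m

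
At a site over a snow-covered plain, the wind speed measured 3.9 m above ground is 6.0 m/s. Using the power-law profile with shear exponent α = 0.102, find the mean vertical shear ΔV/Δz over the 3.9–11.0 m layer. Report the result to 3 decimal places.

Power law: V₂ = V₁ · (z₂/z₁)^α = 6.0 × (2.8205)^0.102 = 6.6694 m/s
ΔV/Δz = (6.6694 − 6.0)/(11.0 − 3.9) = 0.6694/7.1000 = 0.09428 m/s/m

0.094 m/s/m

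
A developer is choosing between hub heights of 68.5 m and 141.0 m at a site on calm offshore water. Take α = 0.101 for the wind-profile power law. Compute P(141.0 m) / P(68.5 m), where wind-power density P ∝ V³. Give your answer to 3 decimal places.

Speed ratio: V_B/V_A = (z_B/z_A)^α = (141.0/68.5)^0.101 = (2.0584)^0.101 = 1.07564
Power-density ratio: P_B/P_A = (V_B/V_A)³ = (1.07564)³ = 1.24451

1.245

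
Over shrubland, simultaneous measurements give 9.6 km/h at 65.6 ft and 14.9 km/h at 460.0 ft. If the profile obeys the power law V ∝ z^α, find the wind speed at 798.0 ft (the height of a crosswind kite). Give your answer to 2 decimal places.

16.87 km/h

First find α: α = ln(V₂/V₁)/ln(z₂/z₁) = ln(14.9/9.6)/ln(460.0/65.6) = 0.43960/1.94765 = 0.2257
Extrapolate from 460.0 ft to 798.0 ft: V₃ = 14.9 × (798.0/460.0)^0.2257 = 14.9 × 1.1324 = 16.8727 km/h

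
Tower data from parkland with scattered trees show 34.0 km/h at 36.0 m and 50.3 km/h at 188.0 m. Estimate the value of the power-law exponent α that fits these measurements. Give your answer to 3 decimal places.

α ≈ 0.237

Power law: V₂/V₁ = (z₂/z₁)^α ⇒ α = ln(V₂/V₁) / ln(z₂/z₁)
α = ln(50.3/34.0) / ln(188.0/36.0) = ln(1.4794) / ln(5.2222)
  = 0.39164 / 1.65292 = 0.23694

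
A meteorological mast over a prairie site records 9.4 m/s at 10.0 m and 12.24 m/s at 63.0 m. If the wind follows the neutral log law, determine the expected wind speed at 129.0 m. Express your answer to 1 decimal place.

13.3 m/s

Log law: V ∝ ln(z/z₀). From the pair, with r = V₁/V₂ = 0.76797,
ln z₀ = (ln z₁ − r·ln z₂)/(1 − r) = (2.3026 − 0.76797×4.1431)/0.23203 = -3.7894 → z₀ = 0.02261 m
V₃ = V₁ · ln(z₃/z₀)/ln(z₁/z₀) = 9.4 × 8.6492/6.0920 = 13.3458 m/s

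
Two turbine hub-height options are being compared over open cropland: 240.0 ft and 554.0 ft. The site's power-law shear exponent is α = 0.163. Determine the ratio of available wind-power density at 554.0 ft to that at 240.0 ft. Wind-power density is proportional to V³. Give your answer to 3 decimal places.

1.505

Speed ratio: V_B/V_A = (z_B/z_A)^α = (554.0/240.0)^0.163 = (2.3083)^0.163 = 1.14609
Power-density ratio: P_B/P_A = (V_B/V_A)³ = (1.14609)³ = 1.50540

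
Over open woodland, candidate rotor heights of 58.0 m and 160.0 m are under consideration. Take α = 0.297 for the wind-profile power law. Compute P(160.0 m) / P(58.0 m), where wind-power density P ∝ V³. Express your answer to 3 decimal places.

Speed ratio: V_B/V_A = (z_B/z_A)^α = (160.0/58.0)^0.297 = (2.7586)^0.297 = 1.35172
Power-density ratio: P_B/P_A = (V_B/V_A)³ = (1.35172)³ = 2.46977

2.470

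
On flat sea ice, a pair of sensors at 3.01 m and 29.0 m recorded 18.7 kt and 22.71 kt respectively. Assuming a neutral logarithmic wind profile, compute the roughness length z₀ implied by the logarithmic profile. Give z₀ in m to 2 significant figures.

z₀ ≈ 0.000078 m

Log law: V(z) ∝ ln(z/z₀). With r = V₁/V₂ = 18.7/22.71 = 0.82343,
r · ln(z₂/z₀) = ln(z₁/z₀) ⇒ ln z₀ = (ln z₁ − r·ln z₂)/(1 − r)
ln z₀ = (1.10194 − 0.82343×3.36730) / 0.17657 = -9.4622
z₀ = exp(-9.4622) = 0.00007774 m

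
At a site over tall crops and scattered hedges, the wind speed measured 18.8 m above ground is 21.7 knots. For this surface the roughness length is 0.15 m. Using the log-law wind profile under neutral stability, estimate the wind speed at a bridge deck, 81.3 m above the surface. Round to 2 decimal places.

28.28 knots

Log law: V(z) ∝ ln(z/z₀), so V₂/V₁ = ln(z₂/z₀) / ln(z₁/z₀).
ln(81.3/0.15) = 6.2953, ln(18.8/0.15) = 4.8310
V₂ = 21.7 × 6.2953/4.8310 = 21.7 × 1.3031 = 28.2774 knots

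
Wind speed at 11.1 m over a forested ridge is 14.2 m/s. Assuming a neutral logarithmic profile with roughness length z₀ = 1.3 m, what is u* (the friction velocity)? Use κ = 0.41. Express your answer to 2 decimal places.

Log law: V(z) = (u*/κ) · ln(z/z₀) ⇒ u* = κ · V / ln(z/z₀)
u* = 0.41 × 14.2 / ln(11.1/1.3) = 0.41 × 14.2 / 2.1446
   = 5.8220 / 2.1446 = 2.7147 m/s

u* ≈ 2.71 m/s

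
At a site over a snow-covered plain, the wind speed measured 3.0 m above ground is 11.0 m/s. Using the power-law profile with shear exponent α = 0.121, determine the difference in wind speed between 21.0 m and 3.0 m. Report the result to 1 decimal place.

2.9 m/s

Power law: V₂ = V₁ · (z₂/z₁)^α = 11.0 × (7.0000)^0.121 = 13.9203 m/s
ΔV = 13.9203 − 11.0 = 2.9203 m/s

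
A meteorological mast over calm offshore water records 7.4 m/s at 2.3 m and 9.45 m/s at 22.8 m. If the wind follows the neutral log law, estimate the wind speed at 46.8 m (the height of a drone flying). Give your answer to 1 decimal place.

10.1 m/s

Log law: V ∝ ln(z/z₀). From the pair, with r = V₁/V₂ = 0.78307,
ln z₀ = (ln z₁ − r·ln z₂)/(1 − r) = (0.8329 − 0.78307×3.1268)/0.21693 = -7.4473 → z₀ = 0.0005830 m
V₃ = V₁ · ln(z₃/z₀)/ln(z₁/z₀) = 7.4 × 11.2932/8.2802 = 10.0927 m/s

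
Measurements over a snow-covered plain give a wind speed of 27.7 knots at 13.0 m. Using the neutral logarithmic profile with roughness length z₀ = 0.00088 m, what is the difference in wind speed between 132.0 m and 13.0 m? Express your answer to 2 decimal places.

Log law: V₂ = V₁ · ln(z₂/z₀)/ln(z₁/z₀) = 27.7 × 11.9184/9.6005 = 34.3876 knots
ΔV = 34.3876 − 27.7 = 6.6876 knots

6.69 knots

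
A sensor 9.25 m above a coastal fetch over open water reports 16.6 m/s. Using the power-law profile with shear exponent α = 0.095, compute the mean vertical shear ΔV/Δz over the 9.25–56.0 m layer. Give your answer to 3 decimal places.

0.066 m/s/m

Power law: V₂ = V₁ · (z₂/z₁)^α = 16.6 × (6.0541)^0.095 = 19.6971 m/s
ΔV/Δz = (19.6971 − 16.6)/(56.0 − 9.25) = 3.0971/46.7500 = 0.06625 m/s/m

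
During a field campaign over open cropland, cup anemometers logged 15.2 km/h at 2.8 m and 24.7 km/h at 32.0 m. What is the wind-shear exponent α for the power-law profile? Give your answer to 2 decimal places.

Power law: V₂/V₁ = (z₂/z₁)^α ⇒ α = ln(V₂/V₁) / ln(z₂/z₁)
α = ln(24.7/15.2) / ln(32.0/2.8) = ln(1.6250) / ln(11.4286)
  = 0.48551 / 2.43612 = 0.19930

α ≈ 0.20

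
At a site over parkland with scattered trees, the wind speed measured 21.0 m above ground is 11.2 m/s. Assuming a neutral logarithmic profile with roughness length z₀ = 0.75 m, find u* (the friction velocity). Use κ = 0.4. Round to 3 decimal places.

u* ≈ 1.344 m/s

Log law: V(z) = (u*/κ) · ln(z/z₀) ⇒ u* = κ · V / ln(z/z₀)
u* = 0.4 × 11.2 / ln(21.0/0.75) = 0.4 × 11.2 / 3.3322
   = 4.4800 / 3.3322 = 1.3445 m/s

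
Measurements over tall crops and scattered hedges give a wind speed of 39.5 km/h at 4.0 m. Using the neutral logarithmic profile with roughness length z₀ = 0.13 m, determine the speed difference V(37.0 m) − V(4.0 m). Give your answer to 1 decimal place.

Log law: V₂ = V₁ · ln(z₂/z₀)/ln(z₁/z₀) = 39.5 × 5.6511/3.4265 = 65.1449 km/h
ΔV = 65.1449 − 39.5 = 25.6449 km/h

25.6 km/h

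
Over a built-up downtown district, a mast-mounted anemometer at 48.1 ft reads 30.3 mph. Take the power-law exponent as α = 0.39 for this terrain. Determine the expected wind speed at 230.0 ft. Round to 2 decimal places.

55.78 mph

Power-law profile: V₂ = V₁ · (z₂/z₁)^α
V₂ = 30.3 × (230.0/48.1)^0.39 = 30.3 × (4.7817)^0.39
    = 30.3 × 1.8409 = 55.7802 mph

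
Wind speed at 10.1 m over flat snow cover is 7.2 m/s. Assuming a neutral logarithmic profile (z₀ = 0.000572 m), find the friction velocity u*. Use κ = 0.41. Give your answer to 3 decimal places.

Log law: V(z) = (u*/κ) · ln(z/z₀) ⇒ u* = κ · V / ln(z/z₀)
u* = 0.41 × 7.2 / ln(10.1/0.000572) = 0.41 × 7.2 / 9.7789
   = 2.9520 / 9.7789 = 0.3019 m/s

u* ≈ 0.302 m/s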